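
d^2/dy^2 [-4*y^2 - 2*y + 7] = -8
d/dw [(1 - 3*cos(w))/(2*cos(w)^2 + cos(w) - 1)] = (6*sin(w)^2 + 4*cos(w) - 8)*sin(w)/(cos(w) + cos(2*w))^2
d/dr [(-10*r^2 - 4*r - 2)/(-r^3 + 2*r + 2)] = 2*(2*(-5*r - 1)*(-r^3 + 2*r + 2) - (3*r^2 - 2)*(5*r^2 + 2*r + 1))/(-r^3 + 2*r + 2)^2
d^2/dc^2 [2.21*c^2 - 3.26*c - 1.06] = 4.42000000000000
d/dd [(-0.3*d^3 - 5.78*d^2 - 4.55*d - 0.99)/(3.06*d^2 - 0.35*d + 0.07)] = (-0.918*d^4 + 0.210000000000001*d^3 + 15.883*d^2 + 5.2496*d - 0.665)/(9.3636*d^4 - 2.142*d^3 + 0.5509*d^2 - 0.049*d + 0.0049)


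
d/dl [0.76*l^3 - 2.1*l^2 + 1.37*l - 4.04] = 2.28*l^2 - 4.2*l + 1.37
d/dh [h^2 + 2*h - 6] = 2*h + 2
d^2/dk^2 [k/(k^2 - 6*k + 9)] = 2*(k + 6)/(k^4 - 12*k^3 + 54*k^2 - 108*k + 81)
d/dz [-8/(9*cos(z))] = -8*sin(z)/(9*cos(z)^2)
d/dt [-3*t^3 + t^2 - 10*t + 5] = -9*t^2 + 2*t - 10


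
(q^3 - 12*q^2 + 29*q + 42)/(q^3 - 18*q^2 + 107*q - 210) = (q + 1)/(q - 5)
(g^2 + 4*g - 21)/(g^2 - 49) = (g - 3)/(g - 7)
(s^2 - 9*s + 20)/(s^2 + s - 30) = (s - 4)/(s + 6)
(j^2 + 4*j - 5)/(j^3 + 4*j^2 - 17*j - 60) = (j - 1)/(j^2 - j - 12)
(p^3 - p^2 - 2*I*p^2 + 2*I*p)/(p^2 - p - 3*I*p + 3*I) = p*(p - 2*I)/(p - 3*I)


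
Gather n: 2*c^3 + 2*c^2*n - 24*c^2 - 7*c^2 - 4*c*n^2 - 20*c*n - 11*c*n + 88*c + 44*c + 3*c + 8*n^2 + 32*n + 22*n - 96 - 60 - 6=2*c^3 - 31*c^2 + 135*c + n^2*(8 - 4*c) + n*(2*c^2 - 31*c + 54) - 162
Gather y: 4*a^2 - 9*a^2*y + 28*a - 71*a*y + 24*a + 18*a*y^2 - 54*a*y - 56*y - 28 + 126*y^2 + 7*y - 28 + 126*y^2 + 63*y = 4*a^2 + 52*a + y^2*(18*a + 252) + y*(-9*a^2 - 125*a + 14) - 56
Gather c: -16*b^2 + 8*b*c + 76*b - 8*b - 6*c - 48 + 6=-16*b^2 + 68*b + c*(8*b - 6) - 42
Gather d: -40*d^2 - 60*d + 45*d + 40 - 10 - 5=-40*d^2 - 15*d + 25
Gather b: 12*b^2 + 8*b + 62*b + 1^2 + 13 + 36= 12*b^2 + 70*b + 50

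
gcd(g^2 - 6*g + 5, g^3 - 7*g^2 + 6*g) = g - 1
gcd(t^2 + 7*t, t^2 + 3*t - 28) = t + 7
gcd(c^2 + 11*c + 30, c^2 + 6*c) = c + 6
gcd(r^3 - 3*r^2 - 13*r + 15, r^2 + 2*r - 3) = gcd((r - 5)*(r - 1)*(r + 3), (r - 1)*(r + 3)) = r^2 + 2*r - 3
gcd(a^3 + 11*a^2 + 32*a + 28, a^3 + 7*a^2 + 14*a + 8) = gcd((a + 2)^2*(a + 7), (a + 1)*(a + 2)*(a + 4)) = a + 2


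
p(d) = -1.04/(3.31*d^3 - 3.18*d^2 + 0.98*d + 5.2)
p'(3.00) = 0.02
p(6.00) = -0.00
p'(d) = -1.04*(-9.93*d^2 + 6.36*d - 0.98)/(3.31*d^3 - 3.18*d^2 + 0.98*d + 5.2)^2 = (10.3272*d^2 - 6.6144*d + 1.0192)/(3.31*d^3 - 3.18*d^2 + 0.98*d + 5.2)^2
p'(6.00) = 0.00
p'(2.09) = 0.06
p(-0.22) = -0.22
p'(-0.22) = 0.13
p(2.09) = -0.04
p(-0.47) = -0.28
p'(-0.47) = 0.47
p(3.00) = -0.02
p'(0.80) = 0.07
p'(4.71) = 0.00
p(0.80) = -0.18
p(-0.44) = -0.27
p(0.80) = -0.18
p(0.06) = -0.20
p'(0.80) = 0.07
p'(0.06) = 0.02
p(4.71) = -0.00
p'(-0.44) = 0.40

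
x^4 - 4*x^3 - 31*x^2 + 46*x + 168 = (x - 7)*(x - 3)*(x + 2)*(x + 4)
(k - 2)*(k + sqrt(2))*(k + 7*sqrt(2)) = k^3 - 2*k^2 + 8*sqrt(2)*k^2 - 16*sqrt(2)*k + 14*k - 28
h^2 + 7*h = h*(h + 7)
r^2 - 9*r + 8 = (r - 8)*(r - 1)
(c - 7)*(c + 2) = c^2 - 5*c - 14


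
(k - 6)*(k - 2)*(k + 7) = k^3 - k^2 - 44*k + 84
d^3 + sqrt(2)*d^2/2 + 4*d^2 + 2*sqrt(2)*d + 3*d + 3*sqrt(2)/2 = (d + 1)*(d + 3)*(d + sqrt(2)/2)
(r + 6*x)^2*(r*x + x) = r^3*x + 12*r^2*x^2 + r^2*x + 36*r*x^3 + 12*r*x^2 + 36*x^3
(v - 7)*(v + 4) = v^2 - 3*v - 28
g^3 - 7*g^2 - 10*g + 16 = (g - 8)*(g - 1)*(g + 2)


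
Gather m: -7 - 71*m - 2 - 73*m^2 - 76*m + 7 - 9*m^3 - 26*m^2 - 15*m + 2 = -9*m^3 - 99*m^2 - 162*m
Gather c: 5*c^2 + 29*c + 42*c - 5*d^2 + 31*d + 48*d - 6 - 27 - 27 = 5*c^2 + 71*c - 5*d^2 + 79*d - 60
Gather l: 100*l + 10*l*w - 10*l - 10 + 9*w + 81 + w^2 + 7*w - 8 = l*(10*w + 90) + w^2 + 16*w + 63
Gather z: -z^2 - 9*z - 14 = -z^2 - 9*z - 14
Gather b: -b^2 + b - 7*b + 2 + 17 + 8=-b^2 - 6*b + 27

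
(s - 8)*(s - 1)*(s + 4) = s^3 - 5*s^2 - 28*s + 32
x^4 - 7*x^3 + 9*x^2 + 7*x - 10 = (x - 5)*(x - 2)*(x - 1)*(x + 1)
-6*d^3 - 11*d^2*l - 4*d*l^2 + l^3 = (-6*d + l)*(d + l)^2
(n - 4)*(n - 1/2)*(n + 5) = n^3 + n^2/2 - 41*n/2 + 10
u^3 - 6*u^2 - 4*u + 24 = (u - 6)*(u - 2)*(u + 2)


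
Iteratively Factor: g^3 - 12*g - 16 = (g + 2)*(g^2 - 2*g - 8) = (g + 2)^2*(g - 4)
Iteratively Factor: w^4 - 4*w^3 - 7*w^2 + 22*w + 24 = (w - 4)*(w^3 - 7*w - 6) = (w - 4)*(w - 3)*(w^2 + 3*w + 2) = (w - 4)*(w - 3)*(w + 2)*(w + 1)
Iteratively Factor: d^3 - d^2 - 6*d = (d - 3)*(d^2 + 2*d) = (d - 3)*(d + 2)*(d)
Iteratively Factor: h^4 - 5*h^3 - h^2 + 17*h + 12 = (h + 1)*(h^3 - 6*h^2 + 5*h + 12) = (h - 3)*(h + 1)*(h^2 - 3*h - 4) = (h - 4)*(h - 3)*(h + 1)*(h + 1)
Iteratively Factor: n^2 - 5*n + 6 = (n - 2)*(n - 3)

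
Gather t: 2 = 2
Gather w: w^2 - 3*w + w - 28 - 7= w^2 - 2*w - 35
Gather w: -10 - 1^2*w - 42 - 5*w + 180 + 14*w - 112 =8*w + 16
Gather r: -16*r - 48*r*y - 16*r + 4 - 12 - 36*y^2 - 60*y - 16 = r*(-48*y - 32) - 36*y^2 - 60*y - 24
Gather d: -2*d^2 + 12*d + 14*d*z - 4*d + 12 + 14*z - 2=-2*d^2 + d*(14*z + 8) + 14*z + 10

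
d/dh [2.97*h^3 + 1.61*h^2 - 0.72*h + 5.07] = 8.91*h^2 + 3.22*h - 0.72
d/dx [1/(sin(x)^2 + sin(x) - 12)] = -(2*sin(x) + 1)*cos(x)/(sin(x)^2 + sin(x) - 12)^2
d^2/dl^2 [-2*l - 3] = 0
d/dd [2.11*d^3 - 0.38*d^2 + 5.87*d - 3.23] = 6.33*d^2 - 0.76*d + 5.87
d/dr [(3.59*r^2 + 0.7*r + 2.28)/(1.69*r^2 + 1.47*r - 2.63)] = (4.0943*r^2 - 26.5898*r - 5.1926)/(2.8561*r^4 + 4.9686*r^3 - 6.7285*r^2 - 7.7322*r + 6.9169)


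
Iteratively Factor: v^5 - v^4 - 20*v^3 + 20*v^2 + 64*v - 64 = (v + 2)*(v^4 - 3*v^3 - 14*v^2 + 48*v - 32) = (v - 2)*(v + 2)*(v^3 - v^2 - 16*v + 16) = (v - 2)*(v - 1)*(v + 2)*(v^2 - 16) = (v - 4)*(v - 2)*(v - 1)*(v + 2)*(v + 4)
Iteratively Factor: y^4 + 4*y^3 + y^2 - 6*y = (y - 1)*(y^3 + 5*y^2 + 6*y) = (y - 1)*(y + 2)*(y^2 + 3*y) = (y - 1)*(y + 2)*(y + 3)*(y)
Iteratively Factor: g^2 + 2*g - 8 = (g - 2)*(g + 4)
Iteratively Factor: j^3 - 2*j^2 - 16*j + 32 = (j - 2)*(j^2 - 16) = (j - 4)*(j - 2)*(j + 4)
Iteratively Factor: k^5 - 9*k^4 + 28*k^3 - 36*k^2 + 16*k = (k - 4)*(k^4 - 5*k^3 + 8*k^2 - 4*k) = k*(k - 4)*(k^3 - 5*k^2 + 8*k - 4) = k*(k - 4)*(k - 2)*(k^2 - 3*k + 2) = k*(k - 4)*(k - 2)^2*(k - 1)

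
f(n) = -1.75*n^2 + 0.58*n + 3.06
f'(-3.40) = 12.48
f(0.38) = 3.03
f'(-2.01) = 7.62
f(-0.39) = 2.57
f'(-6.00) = 21.58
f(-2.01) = -5.18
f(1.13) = 1.48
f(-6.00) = -63.42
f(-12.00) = -255.90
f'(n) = 0.58 - 3.5*n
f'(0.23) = -0.22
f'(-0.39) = 1.94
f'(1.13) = -3.38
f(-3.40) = -19.14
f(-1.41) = -1.24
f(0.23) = 3.10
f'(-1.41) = 5.52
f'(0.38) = -0.75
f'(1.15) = -3.44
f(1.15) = 1.41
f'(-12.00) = 42.58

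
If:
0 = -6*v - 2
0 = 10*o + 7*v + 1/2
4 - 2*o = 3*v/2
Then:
No Solution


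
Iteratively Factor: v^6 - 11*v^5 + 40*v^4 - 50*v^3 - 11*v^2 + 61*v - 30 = (v - 5)*(v^5 - 6*v^4 + 10*v^3 - 11*v + 6) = (v - 5)*(v - 3)*(v^4 - 3*v^3 + v^2 + 3*v - 2) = (v - 5)*(v - 3)*(v - 1)*(v^3 - 2*v^2 - v + 2) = (v - 5)*(v - 3)*(v - 1)*(v + 1)*(v^2 - 3*v + 2) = (v - 5)*(v - 3)*(v - 2)*(v - 1)*(v + 1)*(v - 1)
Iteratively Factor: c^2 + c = (c)*(c + 1)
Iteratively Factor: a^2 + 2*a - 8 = (a - 2)*(a + 4)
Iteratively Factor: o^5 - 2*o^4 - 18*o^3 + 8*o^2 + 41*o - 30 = (o + 2)*(o^4 - 4*o^3 - 10*o^2 + 28*o - 15) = (o - 5)*(o + 2)*(o^3 + o^2 - 5*o + 3) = (o - 5)*(o + 2)*(o + 3)*(o^2 - 2*o + 1) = (o - 5)*(o - 1)*(o + 2)*(o + 3)*(o - 1)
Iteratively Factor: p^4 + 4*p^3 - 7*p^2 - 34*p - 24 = (p + 2)*(p^3 + 2*p^2 - 11*p - 12) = (p + 2)*(p + 4)*(p^2 - 2*p - 3) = (p + 1)*(p + 2)*(p + 4)*(p - 3)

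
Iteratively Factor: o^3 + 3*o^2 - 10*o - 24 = (o - 3)*(o^2 + 6*o + 8) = (o - 3)*(o + 4)*(o + 2)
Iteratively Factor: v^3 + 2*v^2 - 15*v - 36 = (v + 3)*(v^2 - v - 12) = (v + 3)^2*(v - 4)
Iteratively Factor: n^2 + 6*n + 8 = (n + 2)*(n + 4)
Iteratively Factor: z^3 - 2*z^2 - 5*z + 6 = (z + 2)*(z^2 - 4*z + 3) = (z - 1)*(z + 2)*(z - 3)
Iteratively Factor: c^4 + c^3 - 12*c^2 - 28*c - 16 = (c - 4)*(c^3 + 5*c^2 + 8*c + 4) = (c - 4)*(c + 1)*(c^2 + 4*c + 4) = (c - 4)*(c + 1)*(c + 2)*(c + 2)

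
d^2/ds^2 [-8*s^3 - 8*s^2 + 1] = -48*s - 16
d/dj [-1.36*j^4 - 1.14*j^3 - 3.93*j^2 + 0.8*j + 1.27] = -5.44*j^3 - 3.42*j^2 - 7.86*j + 0.8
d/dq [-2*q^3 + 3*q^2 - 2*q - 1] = -6*q^2 + 6*q - 2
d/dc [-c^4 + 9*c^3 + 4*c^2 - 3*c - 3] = -4*c^3 + 27*c^2 + 8*c - 3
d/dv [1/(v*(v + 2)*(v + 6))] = (-v*(v + 2) - v*(v + 6) - (v + 2)*(v + 6))/(v^2*(v + 2)^2*(v + 6)^2)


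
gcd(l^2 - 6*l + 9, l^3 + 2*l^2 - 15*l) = l - 3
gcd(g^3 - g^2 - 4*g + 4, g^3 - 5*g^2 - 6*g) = 1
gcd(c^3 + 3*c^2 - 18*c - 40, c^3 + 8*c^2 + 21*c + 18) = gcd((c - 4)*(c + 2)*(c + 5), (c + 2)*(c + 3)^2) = c + 2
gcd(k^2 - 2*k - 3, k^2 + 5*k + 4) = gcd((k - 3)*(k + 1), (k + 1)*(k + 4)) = k + 1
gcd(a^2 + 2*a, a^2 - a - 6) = a + 2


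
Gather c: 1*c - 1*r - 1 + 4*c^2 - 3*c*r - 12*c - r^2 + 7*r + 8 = 4*c^2 + c*(-3*r - 11) - r^2 + 6*r + 7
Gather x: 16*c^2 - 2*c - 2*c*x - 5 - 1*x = 16*c^2 - 2*c + x*(-2*c - 1) - 5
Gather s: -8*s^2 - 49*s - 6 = -8*s^2 - 49*s - 6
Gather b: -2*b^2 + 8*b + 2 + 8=-2*b^2 + 8*b + 10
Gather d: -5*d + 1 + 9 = 10 - 5*d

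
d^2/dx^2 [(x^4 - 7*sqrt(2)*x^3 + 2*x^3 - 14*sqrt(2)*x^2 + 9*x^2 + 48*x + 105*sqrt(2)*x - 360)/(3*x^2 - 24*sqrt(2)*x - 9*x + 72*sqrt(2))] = 2*(x^3 - 24*sqrt(2)*x^2 + 384*x - 704*sqrt(2) + 200)/(3*(x^3 - 24*sqrt(2)*x^2 + 384*x - 1024*sqrt(2)))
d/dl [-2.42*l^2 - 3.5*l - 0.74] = -4.84*l - 3.5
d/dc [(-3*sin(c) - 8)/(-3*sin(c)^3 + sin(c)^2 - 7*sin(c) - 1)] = (-18*sin(c)^3 - 69*sin(c)^2 + 16*sin(c) - 53)*cos(c)/(3*sin(c)^3 - sin(c)^2 + 7*sin(c) + 1)^2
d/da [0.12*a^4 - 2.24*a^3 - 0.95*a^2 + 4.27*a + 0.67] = 0.48*a^3 - 6.72*a^2 - 1.9*a + 4.27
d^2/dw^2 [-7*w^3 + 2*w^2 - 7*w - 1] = 4 - 42*w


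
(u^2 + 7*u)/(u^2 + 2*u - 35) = u/(u - 5)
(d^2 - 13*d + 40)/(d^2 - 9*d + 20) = (d - 8)/(d - 4)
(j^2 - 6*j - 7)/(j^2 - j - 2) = (j - 7)/(j - 2)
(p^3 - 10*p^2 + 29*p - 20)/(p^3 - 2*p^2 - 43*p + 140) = (p - 1)/(p + 7)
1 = 1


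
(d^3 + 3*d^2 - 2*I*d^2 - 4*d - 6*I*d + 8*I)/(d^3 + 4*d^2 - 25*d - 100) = (d^2 - d*(1 + 2*I) + 2*I)/(d^2 - 25)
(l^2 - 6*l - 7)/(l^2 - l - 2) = (l - 7)/(l - 2)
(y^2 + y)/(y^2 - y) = (y + 1)/(y - 1)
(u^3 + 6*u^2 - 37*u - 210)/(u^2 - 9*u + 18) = (u^2 + 12*u + 35)/(u - 3)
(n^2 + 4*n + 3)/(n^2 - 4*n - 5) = (n + 3)/(n - 5)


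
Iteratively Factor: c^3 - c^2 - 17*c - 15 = (c + 1)*(c^2 - 2*c - 15) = (c + 1)*(c + 3)*(c - 5)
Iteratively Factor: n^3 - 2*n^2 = (n)*(n^2 - 2*n) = n*(n - 2)*(n)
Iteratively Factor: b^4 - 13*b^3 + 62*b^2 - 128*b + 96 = (b - 2)*(b^3 - 11*b^2 + 40*b - 48) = (b - 4)*(b - 2)*(b^2 - 7*b + 12) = (b - 4)*(b - 3)*(b - 2)*(b - 4)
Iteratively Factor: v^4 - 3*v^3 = (v - 3)*(v^3) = v*(v - 3)*(v^2) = v^2*(v - 3)*(v)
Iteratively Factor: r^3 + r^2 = (r)*(r^2 + r) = r^2*(r + 1)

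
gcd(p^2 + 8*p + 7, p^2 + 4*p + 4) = 1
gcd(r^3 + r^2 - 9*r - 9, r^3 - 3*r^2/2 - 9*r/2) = r - 3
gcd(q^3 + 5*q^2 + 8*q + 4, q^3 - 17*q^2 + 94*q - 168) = 1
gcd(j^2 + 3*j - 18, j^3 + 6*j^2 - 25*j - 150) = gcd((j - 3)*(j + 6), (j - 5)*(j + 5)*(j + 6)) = j + 6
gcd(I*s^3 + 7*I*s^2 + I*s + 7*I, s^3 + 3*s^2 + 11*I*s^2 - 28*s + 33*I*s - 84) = 1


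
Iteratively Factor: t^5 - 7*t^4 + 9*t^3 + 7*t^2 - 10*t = (t)*(t^4 - 7*t^3 + 9*t^2 + 7*t - 10) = t*(t - 1)*(t^3 - 6*t^2 + 3*t + 10) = t*(t - 5)*(t - 1)*(t^2 - t - 2) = t*(t - 5)*(t - 1)*(t + 1)*(t - 2)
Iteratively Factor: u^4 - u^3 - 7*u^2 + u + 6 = (u + 1)*(u^3 - 2*u^2 - 5*u + 6) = (u - 3)*(u + 1)*(u^2 + u - 2) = (u - 3)*(u - 1)*(u + 1)*(u + 2)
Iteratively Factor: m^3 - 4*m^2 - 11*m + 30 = (m - 2)*(m^2 - 2*m - 15) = (m - 5)*(m - 2)*(m + 3)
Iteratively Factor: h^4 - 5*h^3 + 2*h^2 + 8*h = (h)*(h^3 - 5*h^2 + 2*h + 8) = h*(h + 1)*(h^2 - 6*h + 8) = h*(h - 4)*(h + 1)*(h - 2)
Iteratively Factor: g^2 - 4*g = (g)*(g - 4)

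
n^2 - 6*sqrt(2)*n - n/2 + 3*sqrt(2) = (n - 1/2)*(n - 6*sqrt(2))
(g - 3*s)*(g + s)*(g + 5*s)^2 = g^4 + 8*g^3*s + 2*g^2*s^2 - 80*g*s^3 - 75*s^4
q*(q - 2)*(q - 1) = q^3 - 3*q^2 + 2*q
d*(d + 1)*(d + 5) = d^3 + 6*d^2 + 5*d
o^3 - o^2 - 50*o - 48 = (o - 8)*(o + 1)*(o + 6)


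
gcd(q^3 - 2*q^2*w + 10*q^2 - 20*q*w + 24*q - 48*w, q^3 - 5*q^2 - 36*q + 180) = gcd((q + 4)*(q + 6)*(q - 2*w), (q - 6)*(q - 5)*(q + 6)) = q + 6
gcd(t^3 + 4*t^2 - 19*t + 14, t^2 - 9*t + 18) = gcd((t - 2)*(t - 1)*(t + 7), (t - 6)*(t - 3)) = 1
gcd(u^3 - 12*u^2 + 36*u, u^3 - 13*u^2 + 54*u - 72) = u - 6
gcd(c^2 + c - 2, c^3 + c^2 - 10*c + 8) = c - 1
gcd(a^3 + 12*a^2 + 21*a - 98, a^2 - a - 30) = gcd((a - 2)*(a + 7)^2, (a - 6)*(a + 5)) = 1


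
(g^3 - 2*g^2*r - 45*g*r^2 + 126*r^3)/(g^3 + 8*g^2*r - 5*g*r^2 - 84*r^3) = (g - 6*r)/(g + 4*r)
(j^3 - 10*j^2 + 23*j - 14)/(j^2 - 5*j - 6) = (-j^3 + 10*j^2 - 23*j + 14)/(-j^2 + 5*j + 6)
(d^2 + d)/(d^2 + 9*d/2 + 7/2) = 2*d/(2*d + 7)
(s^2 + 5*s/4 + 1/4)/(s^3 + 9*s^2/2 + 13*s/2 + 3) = (4*s + 1)/(2*(2*s^2 + 7*s + 6))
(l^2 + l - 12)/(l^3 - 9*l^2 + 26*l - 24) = (l + 4)/(l^2 - 6*l + 8)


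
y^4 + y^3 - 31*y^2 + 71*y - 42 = (y - 3)*(y - 2)*(y - 1)*(y + 7)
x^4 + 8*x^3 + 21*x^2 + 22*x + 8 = (x + 1)^2*(x + 2)*(x + 4)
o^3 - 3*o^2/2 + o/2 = o*(o - 1)*(o - 1/2)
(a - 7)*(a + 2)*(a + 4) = a^3 - a^2 - 34*a - 56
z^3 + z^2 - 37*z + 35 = (z - 5)*(z - 1)*(z + 7)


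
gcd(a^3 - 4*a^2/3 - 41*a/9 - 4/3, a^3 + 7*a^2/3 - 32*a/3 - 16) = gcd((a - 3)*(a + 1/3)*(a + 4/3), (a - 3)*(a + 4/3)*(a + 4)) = a^2 - 5*a/3 - 4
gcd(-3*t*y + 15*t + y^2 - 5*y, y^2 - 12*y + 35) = y - 5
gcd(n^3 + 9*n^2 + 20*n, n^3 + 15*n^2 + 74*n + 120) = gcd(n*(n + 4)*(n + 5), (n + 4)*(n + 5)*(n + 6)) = n^2 + 9*n + 20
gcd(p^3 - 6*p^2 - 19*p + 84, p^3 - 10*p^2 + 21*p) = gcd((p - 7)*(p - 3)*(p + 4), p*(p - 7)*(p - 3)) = p^2 - 10*p + 21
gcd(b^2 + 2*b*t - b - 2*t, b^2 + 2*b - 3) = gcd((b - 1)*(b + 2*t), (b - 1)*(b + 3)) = b - 1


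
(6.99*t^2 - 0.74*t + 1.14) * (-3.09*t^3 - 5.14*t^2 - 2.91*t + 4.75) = -21.5991*t^5 - 33.642*t^4 - 20.0599*t^3 + 29.4963*t^2 - 6.8324*t + 5.415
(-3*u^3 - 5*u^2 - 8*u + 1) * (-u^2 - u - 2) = 3*u^5 + 8*u^4 + 19*u^3 + 17*u^2 + 15*u - 2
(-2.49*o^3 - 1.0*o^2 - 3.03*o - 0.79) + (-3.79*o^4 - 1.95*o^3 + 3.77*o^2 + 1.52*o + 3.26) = -3.79*o^4 - 4.44*o^3 + 2.77*o^2 - 1.51*o + 2.47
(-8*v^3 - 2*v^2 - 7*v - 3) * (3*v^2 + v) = -24*v^5 - 14*v^4 - 23*v^3 - 16*v^2 - 3*v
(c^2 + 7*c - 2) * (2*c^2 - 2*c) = 2*c^4 + 12*c^3 - 18*c^2 + 4*c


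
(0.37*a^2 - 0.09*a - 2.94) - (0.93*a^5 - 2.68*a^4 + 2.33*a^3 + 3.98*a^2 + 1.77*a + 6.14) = -0.93*a^5 + 2.68*a^4 - 2.33*a^3 - 3.61*a^2 - 1.86*a - 9.08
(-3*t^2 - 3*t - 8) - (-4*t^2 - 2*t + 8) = t^2 - t - 16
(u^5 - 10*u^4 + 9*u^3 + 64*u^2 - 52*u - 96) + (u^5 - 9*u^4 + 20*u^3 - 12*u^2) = 2*u^5 - 19*u^4 + 29*u^3 + 52*u^2 - 52*u - 96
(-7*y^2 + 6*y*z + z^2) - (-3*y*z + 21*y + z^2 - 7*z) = -7*y^2 + 9*y*z - 21*y + 7*z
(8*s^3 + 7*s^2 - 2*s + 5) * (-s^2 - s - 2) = -8*s^5 - 15*s^4 - 21*s^3 - 17*s^2 - s - 10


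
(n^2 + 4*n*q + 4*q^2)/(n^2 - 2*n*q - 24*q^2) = (-n^2 - 4*n*q - 4*q^2)/(-n^2 + 2*n*q + 24*q^2)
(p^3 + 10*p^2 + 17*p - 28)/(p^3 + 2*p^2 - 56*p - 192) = (p^2 + 6*p - 7)/(p^2 - 2*p - 48)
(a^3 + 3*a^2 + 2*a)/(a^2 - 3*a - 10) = a*(a + 1)/(a - 5)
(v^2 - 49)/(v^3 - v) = (v^2 - 49)/(v^3 - v)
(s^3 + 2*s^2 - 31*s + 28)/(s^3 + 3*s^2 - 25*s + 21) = (s - 4)/(s - 3)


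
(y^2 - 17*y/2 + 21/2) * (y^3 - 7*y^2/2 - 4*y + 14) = y^5 - 12*y^4 + 145*y^3/4 + 45*y^2/4 - 161*y + 147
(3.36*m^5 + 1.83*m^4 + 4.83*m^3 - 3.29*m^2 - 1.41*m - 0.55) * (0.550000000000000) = 1.848*m^5 + 1.0065*m^4 + 2.6565*m^3 - 1.8095*m^2 - 0.7755*m - 0.3025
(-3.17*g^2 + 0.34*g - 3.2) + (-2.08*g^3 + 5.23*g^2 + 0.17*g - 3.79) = -2.08*g^3 + 2.06*g^2 + 0.51*g - 6.99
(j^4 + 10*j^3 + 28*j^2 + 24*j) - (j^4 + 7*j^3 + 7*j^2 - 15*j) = 3*j^3 + 21*j^2 + 39*j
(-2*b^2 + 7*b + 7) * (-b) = 2*b^3 - 7*b^2 - 7*b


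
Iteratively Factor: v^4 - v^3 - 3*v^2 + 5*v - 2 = (v - 1)*(v^3 - 3*v + 2) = (v - 1)*(v + 2)*(v^2 - 2*v + 1) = (v - 1)^2*(v + 2)*(v - 1)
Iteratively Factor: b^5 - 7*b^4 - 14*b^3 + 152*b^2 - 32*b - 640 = (b - 4)*(b^4 - 3*b^3 - 26*b^2 + 48*b + 160) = (b - 4)*(b + 4)*(b^3 - 7*b^2 + 2*b + 40) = (b - 4)^2*(b + 4)*(b^2 - 3*b - 10) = (b - 4)^2*(b + 2)*(b + 4)*(b - 5)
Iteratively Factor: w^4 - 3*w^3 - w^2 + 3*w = (w + 1)*(w^3 - 4*w^2 + 3*w) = (w - 3)*(w + 1)*(w^2 - w) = w*(w - 3)*(w + 1)*(w - 1)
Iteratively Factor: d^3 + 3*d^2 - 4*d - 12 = (d - 2)*(d^2 + 5*d + 6) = (d - 2)*(d + 2)*(d + 3)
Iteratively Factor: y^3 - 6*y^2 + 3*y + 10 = (y - 5)*(y^2 - y - 2) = (y - 5)*(y + 1)*(y - 2)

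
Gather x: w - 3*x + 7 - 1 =w - 3*x + 6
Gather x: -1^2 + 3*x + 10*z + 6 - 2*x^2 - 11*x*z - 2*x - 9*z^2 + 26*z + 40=-2*x^2 + x*(1 - 11*z) - 9*z^2 + 36*z + 45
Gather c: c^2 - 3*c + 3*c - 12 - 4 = c^2 - 16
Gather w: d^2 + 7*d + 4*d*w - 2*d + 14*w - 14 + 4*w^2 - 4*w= d^2 + 5*d + 4*w^2 + w*(4*d + 10) - 14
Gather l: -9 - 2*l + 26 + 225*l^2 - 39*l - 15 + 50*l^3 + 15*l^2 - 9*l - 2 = 50*l^3 + 240*l^2 - 50*l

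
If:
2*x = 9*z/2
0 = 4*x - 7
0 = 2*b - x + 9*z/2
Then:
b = -7/8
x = 7/4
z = 7/9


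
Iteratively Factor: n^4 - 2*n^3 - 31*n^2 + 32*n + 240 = (n - 5)*(n^3 + 3*n^2 - 16*n - 48) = (n - 5)*(n + 3)*(n^2 - 16) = (n - 5)*(n - 4)*(n + 3)*(n + 4)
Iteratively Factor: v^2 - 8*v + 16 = (v - 4)*(v - 4)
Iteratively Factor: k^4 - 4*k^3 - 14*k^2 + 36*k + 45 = (k + 1)*(k^3 - 5*k^2 - 9*k + 45) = (k + 1)*(k + 3)*(k^2 - 8*k + 15) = (k - 5)*(k + 1)*(k + 3)*(k - 3)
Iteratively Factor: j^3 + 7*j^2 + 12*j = (j + 3)*(j^2 + 4*j) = j*(j + 3)*(j + 4)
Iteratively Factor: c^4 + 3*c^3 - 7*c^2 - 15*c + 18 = (c + 3)*(c^3 - 7*c + 6) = (c - 2)*(c + 3)*(c^2 + 2*c - 3) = (c - 2)*(c - 1)*(c + 3)*(c + 3)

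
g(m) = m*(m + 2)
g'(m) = 2*m + 2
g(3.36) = 18.01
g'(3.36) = 8.72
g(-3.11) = 3.45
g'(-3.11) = -4.22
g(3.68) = 20.90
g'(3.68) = 9.36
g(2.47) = 11.04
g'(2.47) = 6.94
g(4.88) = 33.57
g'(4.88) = 11.76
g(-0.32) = -0.54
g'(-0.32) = 1.36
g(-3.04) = 3.16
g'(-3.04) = -4.08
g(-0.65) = -0.88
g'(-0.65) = 0.70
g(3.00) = 15.00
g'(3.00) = 8.00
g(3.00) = 15.00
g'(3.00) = 8.00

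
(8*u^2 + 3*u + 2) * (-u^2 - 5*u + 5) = -8*u^4 - 43*u^3 + 23*u^2 + 5*u + 10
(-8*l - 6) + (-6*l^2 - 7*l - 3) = -6*l^2 - 15*l - 9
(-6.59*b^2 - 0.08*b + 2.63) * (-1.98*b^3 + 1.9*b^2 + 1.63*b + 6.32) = 13.0482*b^5 - 12.3626*b^4 - 16.1011*b^3 - 36.7822*b^2 + 3.7813*b + 16.6216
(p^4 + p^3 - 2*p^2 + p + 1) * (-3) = -3*p^4 - 3*p^3 + 6*p^2 - 3*p - 3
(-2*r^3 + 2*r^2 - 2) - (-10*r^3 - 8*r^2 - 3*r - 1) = 8*r^3 + 10*r^2 + 3*r - 1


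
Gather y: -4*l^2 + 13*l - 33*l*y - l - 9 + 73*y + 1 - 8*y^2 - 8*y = -4*l^2 + 12*l - 8*y^2 + y*(65 - 33*l) - 8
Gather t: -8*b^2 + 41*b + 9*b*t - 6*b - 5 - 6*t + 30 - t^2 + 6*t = -8*b^2 + 9*b*t + 35*b - t^2 + 25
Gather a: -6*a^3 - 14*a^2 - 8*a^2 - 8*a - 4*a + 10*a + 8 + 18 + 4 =-6*a^3 - 22*a^2 - 2*a + 30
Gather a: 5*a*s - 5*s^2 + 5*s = 5*a*s - 5*s^2 + 5*s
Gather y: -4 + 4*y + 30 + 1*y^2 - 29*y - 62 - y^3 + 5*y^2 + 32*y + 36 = -y^3 + 6*y^2 + 7*y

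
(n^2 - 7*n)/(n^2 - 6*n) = (n - 7)/(n - 6)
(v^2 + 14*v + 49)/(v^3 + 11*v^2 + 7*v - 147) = 1/(v - 3)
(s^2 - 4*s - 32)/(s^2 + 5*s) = (s^2 - 4*s - 32)/(s*(s + 5))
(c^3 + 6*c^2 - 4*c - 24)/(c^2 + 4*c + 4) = (c^2 + 4*c - 12)/(c + 2)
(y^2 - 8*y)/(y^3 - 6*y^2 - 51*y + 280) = y/(y^2 + 2*y - 35)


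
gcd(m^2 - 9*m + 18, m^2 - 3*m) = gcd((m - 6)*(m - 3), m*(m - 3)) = m - 3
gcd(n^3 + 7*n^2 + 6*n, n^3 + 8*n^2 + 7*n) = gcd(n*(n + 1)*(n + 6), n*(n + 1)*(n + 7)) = n^2 + n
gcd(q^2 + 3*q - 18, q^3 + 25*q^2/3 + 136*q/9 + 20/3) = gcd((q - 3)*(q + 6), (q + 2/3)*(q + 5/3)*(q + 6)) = q + 6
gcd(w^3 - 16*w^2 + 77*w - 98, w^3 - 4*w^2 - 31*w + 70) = w^2 - 9*w + 14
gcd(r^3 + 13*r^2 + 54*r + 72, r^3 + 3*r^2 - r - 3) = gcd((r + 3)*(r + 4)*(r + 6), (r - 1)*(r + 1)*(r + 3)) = r + 3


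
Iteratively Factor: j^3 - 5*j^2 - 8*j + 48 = (j - 4)*(j^2 - j - 12) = (j - 4)^2*(j + 3)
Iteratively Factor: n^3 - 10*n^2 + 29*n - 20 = (n - 1)*(n^2 - 9*n + 20) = (n - 5)*(n - 1)*(n - 4)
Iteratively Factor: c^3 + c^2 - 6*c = (c + 3)*(c^2 - 2*c) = c*(c + 3)*(c - 2)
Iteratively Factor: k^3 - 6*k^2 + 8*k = (k - 2)*(k^2 - 4*k) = k*(k - 2)*(k - 4)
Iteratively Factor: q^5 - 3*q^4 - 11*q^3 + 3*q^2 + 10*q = (q + 2)*(q^4 - 5*q^3 - q^2 + 5*q) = (q - 1)*(q + 2)*(q^3 - 4*q^2 - 5*q) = (q - 5)*(q - 1)*(q + 2)*(q^2 + q) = q*(q - 5)*(q - 1)*(q + 2)*(q + 1)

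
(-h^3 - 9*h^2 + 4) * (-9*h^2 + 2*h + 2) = 9*h^5 + 79*h^4 - 20*h^3 - 54*h^2 + 8*h + 8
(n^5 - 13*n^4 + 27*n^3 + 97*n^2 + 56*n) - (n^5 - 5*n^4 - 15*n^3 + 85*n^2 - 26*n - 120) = -8*n^4 + 42*n^3 + 12*n^2 + 82*n + 120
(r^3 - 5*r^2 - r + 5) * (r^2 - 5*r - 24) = r^5 - 10*r^4 + 130*r^2 - r - 120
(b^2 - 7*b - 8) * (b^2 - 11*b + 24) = b^4 - 18*b^3 + 93*b^2 - 80*b - 192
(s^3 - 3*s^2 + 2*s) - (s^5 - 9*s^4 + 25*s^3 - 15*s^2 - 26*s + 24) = -s^5 + 9*s^4 - 24*s^3 + 12*s^2 + 28*s - 24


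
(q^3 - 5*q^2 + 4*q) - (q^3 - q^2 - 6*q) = -4*q^2 + 10*q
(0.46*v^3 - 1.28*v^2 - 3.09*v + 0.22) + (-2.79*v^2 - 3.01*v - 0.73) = 0.46*v^3 - 4.07*v^2 - 6.1*v - 0.51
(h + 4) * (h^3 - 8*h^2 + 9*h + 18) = h^4 - 4*h^3 - 23*h^2 + 54*h + 72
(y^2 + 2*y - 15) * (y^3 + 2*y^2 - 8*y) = y^5 + 4*y^4 - 19*y^3 - 46*y^2 + 120*y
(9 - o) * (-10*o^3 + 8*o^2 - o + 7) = 10*o^4 - 98*o^3 + 73*o^2 - 16*o + 63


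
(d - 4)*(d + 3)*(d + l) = d^3 + d^2*l - d^2 - d*l - 12*d - 12*l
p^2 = p^2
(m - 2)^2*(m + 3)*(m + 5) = m^4 + 4*m^3 - 13*m^2 - 28*m + 60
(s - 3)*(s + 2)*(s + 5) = s^3 + 4*s^2 - 11*s - 30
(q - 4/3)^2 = q^2 - 8*q/3 + 16/9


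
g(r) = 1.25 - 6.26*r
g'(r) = -6.26000000000000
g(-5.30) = 34.43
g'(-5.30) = -6.26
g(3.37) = -19.85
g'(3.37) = -6.26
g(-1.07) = 7.95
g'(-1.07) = -6.26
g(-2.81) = 18.84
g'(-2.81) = -6.26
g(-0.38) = 3.63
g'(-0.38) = -6.26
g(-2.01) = 13.83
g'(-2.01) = -6.26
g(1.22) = -6.39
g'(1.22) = -6.26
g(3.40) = -20.03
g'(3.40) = -6.26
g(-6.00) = 38.81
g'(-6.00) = -6.26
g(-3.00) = 20.03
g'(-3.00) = -6.26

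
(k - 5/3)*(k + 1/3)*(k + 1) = k^3 - k^2/3 - 17*k/9 - 5/9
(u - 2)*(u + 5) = u^2 + 3*u - 10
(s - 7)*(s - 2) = s^2 - 9*s + 14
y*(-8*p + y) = -8*p*y + y^2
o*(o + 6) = o^2 + 6*o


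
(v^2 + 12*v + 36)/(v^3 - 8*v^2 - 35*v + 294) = (v + 6)/(v^2 - 14*v + 49)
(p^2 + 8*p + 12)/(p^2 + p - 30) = (p + 2)/(p - 5)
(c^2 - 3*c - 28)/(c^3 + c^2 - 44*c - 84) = (c + 4)/(c^2 + 8*c + 12)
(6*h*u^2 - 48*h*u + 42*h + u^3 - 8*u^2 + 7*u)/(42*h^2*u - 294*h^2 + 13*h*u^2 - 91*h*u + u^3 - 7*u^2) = (u - 1)/(7*h + u)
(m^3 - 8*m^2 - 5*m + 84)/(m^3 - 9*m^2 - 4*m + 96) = (m - 7)/(m - 8)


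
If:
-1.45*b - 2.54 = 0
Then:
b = -1.75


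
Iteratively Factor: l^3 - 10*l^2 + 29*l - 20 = (l - 4)*(l^2 - 6*l + 5) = (l - 5)*(l - 4)*(l - 1)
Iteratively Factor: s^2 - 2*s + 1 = (s - 1)*(s - 1)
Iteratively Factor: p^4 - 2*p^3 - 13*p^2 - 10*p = (p)*(p^3 - 2*p^2 - 13*p - 10) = p*(p - 5)*(p^2 + 3*p + 2) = p*(p - 5)*(p + 2)*(p + 1)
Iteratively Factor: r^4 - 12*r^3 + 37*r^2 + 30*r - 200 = (r - 5)*(r^3 - 7*r^2 + 2*r + 40) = (r - 5)^2*(r^2 - 2*r - 8) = (r - 5)^2*(r + 2)*(r - 4)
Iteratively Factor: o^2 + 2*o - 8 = (o - 2)*(o + 4)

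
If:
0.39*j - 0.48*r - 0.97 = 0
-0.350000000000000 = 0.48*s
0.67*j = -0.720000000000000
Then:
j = -1.07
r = -2.89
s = -0.73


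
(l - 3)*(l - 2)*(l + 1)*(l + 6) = l^4 + 2*l^3 - 23*l^2 + 12*l + 36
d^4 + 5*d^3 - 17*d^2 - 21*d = d*(d - 3)*(d + 1)*(d + 7)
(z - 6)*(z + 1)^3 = z^4 - 3*z^3 - 15*z^2 - 17*z - 6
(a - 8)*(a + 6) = a^2 - 2*a - 48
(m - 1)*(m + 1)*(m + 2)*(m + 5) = m^4 + 7*m^3 + 9*m^2 - 7*m - 10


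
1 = 1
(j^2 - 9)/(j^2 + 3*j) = (j - 3)/j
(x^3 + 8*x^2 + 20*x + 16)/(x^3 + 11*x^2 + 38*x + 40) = (x + 2)/(x + 5)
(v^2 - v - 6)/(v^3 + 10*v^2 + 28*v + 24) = (v - 3)/(v^2 + 8*v + 12)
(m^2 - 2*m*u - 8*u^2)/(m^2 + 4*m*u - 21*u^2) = (m^2 - 2*m*u - 8*u^2)/(m^2 + 4*m*u - 21*u^2)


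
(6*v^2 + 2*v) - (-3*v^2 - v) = 9*v^2 + 3*v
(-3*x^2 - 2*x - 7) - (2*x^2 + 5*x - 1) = -5*x^2 - 7*x - 6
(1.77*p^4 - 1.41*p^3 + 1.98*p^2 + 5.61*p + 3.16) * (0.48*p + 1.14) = 0.8496*p^5 + 1.341*p^4 - 0.657*p^3 + 4.95*p^2 + 7.9122*p + 3.6024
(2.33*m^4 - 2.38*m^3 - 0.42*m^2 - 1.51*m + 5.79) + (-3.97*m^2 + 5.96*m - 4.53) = 2.33*m^4 - 2.38*m^3 - 4.39*m^2 + 4.45*m + 1.26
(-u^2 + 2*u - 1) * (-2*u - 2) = 2*u^3 - 2*u^2 - 2*u + 2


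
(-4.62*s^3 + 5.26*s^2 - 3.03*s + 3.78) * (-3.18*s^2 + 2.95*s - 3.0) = 14.6916*s^5 - 30.3558*s^4 + 39.0124*s^3 - 36.7389*s^2 + 20.241*s - 11.34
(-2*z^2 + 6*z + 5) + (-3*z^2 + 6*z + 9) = -5*z^2 + 12*z + 14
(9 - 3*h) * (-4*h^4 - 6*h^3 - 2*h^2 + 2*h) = 12*h^5 - 18*h^4 - 48*h^3 - 24*h^2 + 18*h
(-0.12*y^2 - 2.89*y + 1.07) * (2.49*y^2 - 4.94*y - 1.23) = -0.2988*y^4 - 6.6033*y^3 + 17.0885*y^2 - 1.7311*y - 1.3161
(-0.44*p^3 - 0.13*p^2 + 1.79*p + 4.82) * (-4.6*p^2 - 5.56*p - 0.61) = 2.024*p^5 + 3.0444*p^4 - 7.2428*p^3 - 32.0451*p^2 - 27.8911*p - 2.9402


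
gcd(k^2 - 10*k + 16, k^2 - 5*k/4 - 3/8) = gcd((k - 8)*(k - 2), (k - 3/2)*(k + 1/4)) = 1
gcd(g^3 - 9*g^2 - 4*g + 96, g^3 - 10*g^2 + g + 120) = g^2 - 5*g - 24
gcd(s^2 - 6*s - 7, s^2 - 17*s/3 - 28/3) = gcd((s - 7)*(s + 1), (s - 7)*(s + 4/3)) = s - 7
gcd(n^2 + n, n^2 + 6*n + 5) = n + 1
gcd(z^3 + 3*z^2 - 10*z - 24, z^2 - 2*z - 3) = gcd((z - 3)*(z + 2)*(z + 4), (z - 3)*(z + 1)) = z - 3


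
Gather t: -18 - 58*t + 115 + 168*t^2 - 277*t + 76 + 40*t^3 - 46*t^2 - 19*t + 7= 40*t^3 + 122*t^2 - 354*t + 180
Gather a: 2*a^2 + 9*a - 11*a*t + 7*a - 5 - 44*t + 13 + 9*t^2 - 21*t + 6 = 2*a^2 + a*(16 - 11*t) + 9*t^2 - 65*t + 14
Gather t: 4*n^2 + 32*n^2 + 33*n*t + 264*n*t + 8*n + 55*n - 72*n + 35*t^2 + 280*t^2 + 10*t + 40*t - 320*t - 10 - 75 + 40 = 36*n^2 - 9*n + 315*t^2 + t*(297*n - 270) - 45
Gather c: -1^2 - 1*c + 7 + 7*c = 6*c + 6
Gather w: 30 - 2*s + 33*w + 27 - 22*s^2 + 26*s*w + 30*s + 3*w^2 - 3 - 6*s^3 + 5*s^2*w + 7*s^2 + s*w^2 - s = -6*s^3 - 15*s^2 + 27*s + w^2*(s + 3) + w*(5*s^2 + 26*s + 33) + 54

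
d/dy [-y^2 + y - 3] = 1 - 2*y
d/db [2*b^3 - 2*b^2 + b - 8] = 6*b^2 - 4*b + 1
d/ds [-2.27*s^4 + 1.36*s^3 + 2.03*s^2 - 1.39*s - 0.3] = -9.08*s^3 + 4.08*s^2 + 4.06*s - 1.39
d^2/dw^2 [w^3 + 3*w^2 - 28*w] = 6*w + 6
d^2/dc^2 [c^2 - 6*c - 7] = 2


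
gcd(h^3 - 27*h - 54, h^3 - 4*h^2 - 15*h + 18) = h^2 - 3*h - 18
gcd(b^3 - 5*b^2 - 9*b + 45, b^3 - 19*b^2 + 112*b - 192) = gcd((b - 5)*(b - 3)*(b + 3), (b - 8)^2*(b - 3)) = b - 3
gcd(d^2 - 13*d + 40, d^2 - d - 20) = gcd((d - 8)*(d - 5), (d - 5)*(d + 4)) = d - 5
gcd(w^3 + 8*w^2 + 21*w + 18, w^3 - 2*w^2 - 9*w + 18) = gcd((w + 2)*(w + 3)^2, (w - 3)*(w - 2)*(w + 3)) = w + 3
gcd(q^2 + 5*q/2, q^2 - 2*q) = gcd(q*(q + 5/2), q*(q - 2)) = q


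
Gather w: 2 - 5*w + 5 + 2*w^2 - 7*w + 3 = 2*w^2 - 12*w + 10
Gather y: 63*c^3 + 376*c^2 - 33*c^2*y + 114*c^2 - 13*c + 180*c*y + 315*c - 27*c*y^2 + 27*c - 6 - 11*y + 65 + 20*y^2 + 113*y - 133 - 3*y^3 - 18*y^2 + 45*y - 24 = 63*c^3 + 490*c^2 + 329*c - 3*y^3 + y^2*(2 - 27*c) + y*(-33*c^2 + 180*c + 147) - 98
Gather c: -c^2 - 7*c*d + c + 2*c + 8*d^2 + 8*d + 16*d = -c^2 + c*(3 - 7*d) + 8*d^2 + 24*d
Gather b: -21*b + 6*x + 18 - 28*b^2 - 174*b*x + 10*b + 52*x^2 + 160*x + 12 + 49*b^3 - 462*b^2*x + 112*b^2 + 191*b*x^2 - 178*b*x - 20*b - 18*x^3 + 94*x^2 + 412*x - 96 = 49*b^3 + b^2*(84 - 462*x) + b*(191*x^2 - 352*x - 31) - 18*x^3 + 146*x^2 + 578*x - 66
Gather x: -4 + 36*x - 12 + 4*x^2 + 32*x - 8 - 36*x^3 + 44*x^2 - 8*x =-36*x^3 + 48*x^2 + 60*x - 24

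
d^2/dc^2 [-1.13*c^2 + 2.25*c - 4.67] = -2.26000000000000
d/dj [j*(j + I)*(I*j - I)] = 3*I*j^2 - 2*j*(1 + I) + 1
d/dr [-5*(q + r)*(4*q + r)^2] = 15*(-2*q - r)*(4*q + r)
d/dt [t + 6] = 1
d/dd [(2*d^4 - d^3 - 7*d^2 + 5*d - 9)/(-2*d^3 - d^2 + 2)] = (-4*d^6 - 4*d^5 - 13*d^4 + 36*d^3 - 55*d^2 - 46*d + 10)/(4*d^6 + 4*d^5 + d^4 - 8*d^3 - 4*d^2 + 4)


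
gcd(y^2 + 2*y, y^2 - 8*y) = y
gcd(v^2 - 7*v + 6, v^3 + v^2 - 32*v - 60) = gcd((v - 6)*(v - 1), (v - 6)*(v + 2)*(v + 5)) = v - 6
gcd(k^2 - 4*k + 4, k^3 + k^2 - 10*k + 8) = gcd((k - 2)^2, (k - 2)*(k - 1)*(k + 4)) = k - 2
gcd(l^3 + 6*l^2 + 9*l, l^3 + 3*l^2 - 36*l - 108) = l + 3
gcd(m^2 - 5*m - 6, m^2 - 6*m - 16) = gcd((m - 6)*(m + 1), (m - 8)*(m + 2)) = 1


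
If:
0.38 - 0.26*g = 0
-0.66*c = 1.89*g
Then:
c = -4.19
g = 1.46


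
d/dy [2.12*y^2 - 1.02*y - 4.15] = 4.24*y - 1.02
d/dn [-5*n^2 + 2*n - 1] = 2 - 10*n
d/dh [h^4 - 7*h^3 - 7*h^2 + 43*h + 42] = 4*h^3 - 21*h^2 - 14*h + 43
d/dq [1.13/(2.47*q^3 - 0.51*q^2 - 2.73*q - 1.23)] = (-8.3733*q^2 + 1.1526*q + 3.0849)/(-2.47*q^3 + 0.51*q^2 + 2.73*q + 1.23)^2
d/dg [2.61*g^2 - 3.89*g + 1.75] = 5.22*g - 3.89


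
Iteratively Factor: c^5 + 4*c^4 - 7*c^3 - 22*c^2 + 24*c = (c + 4)*(c^4 - 7*c^2 + 6*c) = (c - 2)*(c + 4)*(c^3 + 2*c^2 - 3*c) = (c - 2)*(c + 3)*(c + 4)*(c^2 - c) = (c - 2)*(c - 1)*(c + 3)*(c + 4)*(c)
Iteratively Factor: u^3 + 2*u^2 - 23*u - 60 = (u - 5)*(u^2 + 7*u + 12) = (u - 5)*(u + 3)*(u + 4)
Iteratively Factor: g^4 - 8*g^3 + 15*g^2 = (g - 5)*(g^3 - 3*g^2) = (g - 5)*(g - 3)*(g^2) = g*(g - 5)*(g - 3)*(g)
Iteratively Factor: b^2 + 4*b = (b)*(b + 4)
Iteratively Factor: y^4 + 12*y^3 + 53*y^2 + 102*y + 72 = (y + 3)*(y^3 + 9*y^2 + 26*y + 24) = (y + 3)*(y + 4)*(y^2 + 5*y + 6) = (y + 2)*(y + 3)*(y + 4)*(y + 3)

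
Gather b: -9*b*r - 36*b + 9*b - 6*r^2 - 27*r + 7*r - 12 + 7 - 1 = b*(-9*r - 27) - 6*r^2 - 20*r - 6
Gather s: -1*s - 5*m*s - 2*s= s*(-5*m - 3)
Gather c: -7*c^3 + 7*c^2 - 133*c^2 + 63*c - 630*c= -7*c^3 - 126*c^2 - 567*c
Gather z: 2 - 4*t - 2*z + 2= -4*t - 2*z + 4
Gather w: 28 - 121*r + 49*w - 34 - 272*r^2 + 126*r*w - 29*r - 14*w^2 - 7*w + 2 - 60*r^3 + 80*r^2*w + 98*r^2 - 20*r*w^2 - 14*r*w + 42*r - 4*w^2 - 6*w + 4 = -60*r^3 - 174*r^2 - 108*r + w^2*(-20*r - 18) + w*(80*r^2 + 112*r + 36)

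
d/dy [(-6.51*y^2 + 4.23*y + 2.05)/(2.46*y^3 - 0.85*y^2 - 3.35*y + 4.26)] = (16.0146*y^4 - 20.8116*y^3 + 10.275*y^2 - 51.9802*y + 24.8873)/(6.0516*y^6 - 4.182*y^5 - 15.7595*y^4 + 26.6542*y^3 + 3.9805*y^2 - 28.542*y + 18.1476)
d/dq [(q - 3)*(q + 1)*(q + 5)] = 3*q^2 + 6*q - 13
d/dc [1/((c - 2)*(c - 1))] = (3 - 2*c)/(c^4 - 6*c^3 + 13*c^2 - 12*c + 4)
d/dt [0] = 0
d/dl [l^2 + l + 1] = 2*l + 1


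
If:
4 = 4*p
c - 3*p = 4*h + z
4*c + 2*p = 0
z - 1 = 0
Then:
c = -1/2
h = -9/8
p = 1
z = 1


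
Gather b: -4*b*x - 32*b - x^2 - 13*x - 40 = b*(-4*x - 32) - x^2 - 13*x - 40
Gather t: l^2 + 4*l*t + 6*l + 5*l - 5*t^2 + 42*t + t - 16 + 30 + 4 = l^2 + 11*l - 5*t^2 + t*(4*l + 43) + 18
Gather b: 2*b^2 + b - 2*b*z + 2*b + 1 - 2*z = 2*b^2 + b*(3 - 2*z) - 2*z + 1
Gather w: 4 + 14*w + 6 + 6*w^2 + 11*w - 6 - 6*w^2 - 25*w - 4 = 0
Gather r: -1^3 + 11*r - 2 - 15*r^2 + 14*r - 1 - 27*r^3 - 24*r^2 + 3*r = -27*r^3 - 39*r^2 + 28*r - 4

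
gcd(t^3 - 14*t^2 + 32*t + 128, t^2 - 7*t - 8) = t - 8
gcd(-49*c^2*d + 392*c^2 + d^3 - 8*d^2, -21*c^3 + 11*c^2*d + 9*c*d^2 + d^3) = 7*c + d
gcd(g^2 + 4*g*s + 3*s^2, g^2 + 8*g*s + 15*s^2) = g + 3*s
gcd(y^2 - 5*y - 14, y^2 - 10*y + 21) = y - 7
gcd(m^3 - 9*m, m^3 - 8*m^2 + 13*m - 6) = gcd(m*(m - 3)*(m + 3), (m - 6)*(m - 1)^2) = 1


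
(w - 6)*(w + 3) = w^2 - 3*w - 18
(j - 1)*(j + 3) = j^2 + 2*j - 3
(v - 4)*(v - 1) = v^2 - 5*v + 4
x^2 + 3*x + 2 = (x + 1)*(x + 2)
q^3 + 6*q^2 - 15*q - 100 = (q - 4)*(q + 5)^2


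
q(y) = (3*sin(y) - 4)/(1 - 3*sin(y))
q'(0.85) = -3.78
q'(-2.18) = 0.43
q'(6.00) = -2.56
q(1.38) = 0.54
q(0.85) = 1.39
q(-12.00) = 3.92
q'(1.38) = -0.45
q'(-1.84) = 0.16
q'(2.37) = 5.41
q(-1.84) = -1.77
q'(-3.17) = 10.75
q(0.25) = -12.64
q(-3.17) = -4.28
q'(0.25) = -131.22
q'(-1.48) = -0.05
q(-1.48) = -1.75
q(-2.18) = -1.87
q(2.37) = 1.75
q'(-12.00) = -20.43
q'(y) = 3*cos(y)/(1 - 3*sin(y)) + 3*(3*sin(y) - 4)*cos(y)/(1 - 3*sin(y))^2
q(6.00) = -2.63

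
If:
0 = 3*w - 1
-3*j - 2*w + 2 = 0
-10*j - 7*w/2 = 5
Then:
No Solution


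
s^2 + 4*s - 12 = (s - 2)*(s + 6)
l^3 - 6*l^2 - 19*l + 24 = (l - 8)*(l - 1)*(l + 3)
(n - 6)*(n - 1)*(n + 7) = n^3 - 43*n + 42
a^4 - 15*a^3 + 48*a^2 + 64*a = a*(a - 8)^2*(a + 1)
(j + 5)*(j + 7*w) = j^2 + 7*j*w + 5*j + 35*w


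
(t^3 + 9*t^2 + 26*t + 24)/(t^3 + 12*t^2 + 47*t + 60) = (t + 2)/(t + 5)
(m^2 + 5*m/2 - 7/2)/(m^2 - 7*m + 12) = (2*m^2 + 5*m - 7)/(2*(m^2 - 7*m + 12))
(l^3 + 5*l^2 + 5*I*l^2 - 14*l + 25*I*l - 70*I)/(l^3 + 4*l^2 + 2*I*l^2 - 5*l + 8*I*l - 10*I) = (l^3 + 5*l^2*(1 + I) + l*(-14 + 25*I) - 70*I)/(l^3 + 2*l^2*(2 + I) + l*(-5 + 8*I) - 10*I)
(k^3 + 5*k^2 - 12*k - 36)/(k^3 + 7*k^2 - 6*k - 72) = (k + 2)/(k + 4)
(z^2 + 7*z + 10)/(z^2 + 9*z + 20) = (z + 2)/(z + 4)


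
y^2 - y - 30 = (y - 6)*(y + 5)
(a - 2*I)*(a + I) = a^2 - I*a + 2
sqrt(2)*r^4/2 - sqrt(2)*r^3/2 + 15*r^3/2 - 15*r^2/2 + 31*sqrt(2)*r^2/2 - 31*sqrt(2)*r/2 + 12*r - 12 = (r - 1)*(r + 3*sqrt(2))*(r + 4*sqrt(2))*(sqrt(2)*r/2 + 1/2)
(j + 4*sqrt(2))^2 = j^2 + 8*sqrt(2)*j + 32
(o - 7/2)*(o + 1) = o^2 - 5*o/2 - 7/2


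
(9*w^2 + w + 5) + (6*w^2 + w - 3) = 15*w^2 + 2*w + 2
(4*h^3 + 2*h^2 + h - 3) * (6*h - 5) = 24*h^4 - 8*h^3 - 4*h^2 - 23*h + 15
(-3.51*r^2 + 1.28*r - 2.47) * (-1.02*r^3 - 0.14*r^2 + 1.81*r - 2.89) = 3.5802*r^5 - 0.8142*r^4 - 4.0129*r^3 + 12.8065*r^2 - 8.1699*r + 7.1383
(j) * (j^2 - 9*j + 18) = j^3 - 9*j^2 + 18*j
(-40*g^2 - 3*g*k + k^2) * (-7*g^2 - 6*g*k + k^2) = 280*g^4 + 261*g^3*k - 29*g^2*k^2 - 9*g*k^3 + k^4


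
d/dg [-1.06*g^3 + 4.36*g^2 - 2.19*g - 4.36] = -3.18*g^2 + 8.72*g - 2.19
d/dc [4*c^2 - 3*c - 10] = 8*c - 3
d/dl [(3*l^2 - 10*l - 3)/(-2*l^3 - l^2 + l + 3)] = (6*l^4 - 40*l^3 - 25*l^2 + 12*l - 27)/(4*l^6 + 4*l^5 - 3*l^4 - 14*l^3 - 5*l^2 + 6*l + 9)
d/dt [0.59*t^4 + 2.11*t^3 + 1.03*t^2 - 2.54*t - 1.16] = 2.36*t^3 + 6.33*t^2 + 2.06*t - 2.54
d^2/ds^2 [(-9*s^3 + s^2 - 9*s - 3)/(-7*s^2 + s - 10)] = 2*(-187*s^3 + 381*s^2 + 747*s - 217)/(343*s^6 - 147*s^5 + 1491*s^4 - 421*s^3 + 2130*s^2 - 300*s + 1000)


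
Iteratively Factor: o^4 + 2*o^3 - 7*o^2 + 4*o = (o - 1)*(o^3 + 3*o^2 - 4*o) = (o - 1)*(o + 4)*(o^2 - o) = o*(o - 1)*(o + 4)*(o - 1)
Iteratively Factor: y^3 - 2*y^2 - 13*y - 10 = (y + 2)*(y^2 - 4*y - 5) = (y - 5)*(y + 2)*(y + 1)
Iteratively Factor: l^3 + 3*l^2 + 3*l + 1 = (l + 1)*(l^2 + 2*l + 1) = (l + 1)^2*(l + 1)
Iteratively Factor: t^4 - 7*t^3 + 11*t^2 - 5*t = (t - 5)*(t^3 - 2*t^2 + t) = (t - 5)*(t - 1)*(t^2 - t) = t*(t - 5)*(t - 1)*(t - 1)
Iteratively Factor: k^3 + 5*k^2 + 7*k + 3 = (k + 1)*(k^2 + 4*k + 3) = (k + 1)^2*(k + 3)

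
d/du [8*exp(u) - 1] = 8*exp(u)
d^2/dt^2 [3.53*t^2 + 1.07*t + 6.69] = 7.06000000000000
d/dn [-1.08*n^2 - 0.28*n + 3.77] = -2.16*n - 0.28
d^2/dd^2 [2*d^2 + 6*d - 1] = 4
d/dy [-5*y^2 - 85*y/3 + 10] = -10*y - 85/3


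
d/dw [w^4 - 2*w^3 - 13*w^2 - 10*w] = 4*w^3 - 6*w^2 - 26*w - 10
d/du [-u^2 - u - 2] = -2*u - 1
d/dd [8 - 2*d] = -2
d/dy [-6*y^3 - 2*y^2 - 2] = 2*y*(-9*y - 2)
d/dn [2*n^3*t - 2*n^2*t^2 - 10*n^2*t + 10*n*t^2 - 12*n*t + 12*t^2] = 2*t*(3*n^2 - 2*n*t - 10*n + 5*t - 6)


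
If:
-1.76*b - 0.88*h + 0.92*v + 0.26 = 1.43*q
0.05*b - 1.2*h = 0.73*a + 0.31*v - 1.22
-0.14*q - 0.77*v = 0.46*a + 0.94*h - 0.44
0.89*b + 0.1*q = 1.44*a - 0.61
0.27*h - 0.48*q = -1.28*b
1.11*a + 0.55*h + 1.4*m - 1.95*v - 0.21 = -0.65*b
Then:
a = 0.13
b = -0.42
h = 1.13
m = -1.29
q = -0.50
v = -0.79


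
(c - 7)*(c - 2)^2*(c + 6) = c^4 - 5*c^3 - 34*c^2 + 164*c - 168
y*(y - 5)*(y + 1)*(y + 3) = y^4 - y^3 - 17*y^2 - 15*y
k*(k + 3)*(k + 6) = k^3 + 9*k^2 + 18*k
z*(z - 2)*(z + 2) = z^3 - 4*z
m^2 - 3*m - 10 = (m - 5)*(m + 2)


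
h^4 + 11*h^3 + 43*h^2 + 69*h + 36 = (h + 1)*(h + 3)^2*(h + 4)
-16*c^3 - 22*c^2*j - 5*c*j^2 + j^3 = (-8*c + j)*(c + j)*(2*c + j)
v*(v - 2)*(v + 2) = v^3 - 4*v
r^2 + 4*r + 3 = (r + 1)*(r + 3)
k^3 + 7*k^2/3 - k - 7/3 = (k - 1)*(k + 1)*(k + 7/3)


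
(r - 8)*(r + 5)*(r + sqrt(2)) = r^3 - 3*r^2 + sqrt(2)*r^2 - 40*r - 3*sqrt(2)*r - 40*sqrt(2)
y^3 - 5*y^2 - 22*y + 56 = (y - 7)*(y - 2)*(y + 4)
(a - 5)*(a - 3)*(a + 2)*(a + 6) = a^4 - 37*a^2 + 24*a + 180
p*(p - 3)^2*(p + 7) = p^4 + p^3 - 33*p^2 + 63*p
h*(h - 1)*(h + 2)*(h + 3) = h^4 + 4*h^3 + h^2 - 6*h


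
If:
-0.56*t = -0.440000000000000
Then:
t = 0.79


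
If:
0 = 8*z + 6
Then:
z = -3/4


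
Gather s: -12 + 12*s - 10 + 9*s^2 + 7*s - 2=9*s^2 + 19*s - 24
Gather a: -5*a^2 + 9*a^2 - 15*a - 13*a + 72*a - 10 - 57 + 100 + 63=4*a^2 + 44*a + 96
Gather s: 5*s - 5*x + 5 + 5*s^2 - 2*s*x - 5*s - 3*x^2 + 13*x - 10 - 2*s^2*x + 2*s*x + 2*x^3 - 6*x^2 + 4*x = s^2*(5 - 2*x) + 2*x^3 - 9*x^2 + 12*x - 5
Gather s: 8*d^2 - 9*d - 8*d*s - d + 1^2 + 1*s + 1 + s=8*d^2 - 10*d + s*(2 - 8*d) + 2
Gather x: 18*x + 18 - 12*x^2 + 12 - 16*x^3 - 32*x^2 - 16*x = -16*x^3 - 44*x^2 + 2*x + 30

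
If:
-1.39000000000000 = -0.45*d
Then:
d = 3.09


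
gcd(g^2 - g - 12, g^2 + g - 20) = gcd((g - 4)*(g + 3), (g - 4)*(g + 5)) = g - 4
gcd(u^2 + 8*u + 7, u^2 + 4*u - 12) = 1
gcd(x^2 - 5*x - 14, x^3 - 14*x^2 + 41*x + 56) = x - 7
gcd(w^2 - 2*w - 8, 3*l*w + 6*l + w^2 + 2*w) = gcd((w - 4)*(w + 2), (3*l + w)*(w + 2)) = w + 2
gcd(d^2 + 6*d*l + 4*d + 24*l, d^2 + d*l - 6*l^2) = 1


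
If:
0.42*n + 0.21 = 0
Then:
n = -0.50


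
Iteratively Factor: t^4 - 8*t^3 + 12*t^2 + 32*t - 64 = (t - 2)*(t^3 - 6*t^2 + 32) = (t - 2)*(t + 2)*(t^2 - 8*t + 16) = (t - 4)*(t - 2)*(t + 2)*(t - 4)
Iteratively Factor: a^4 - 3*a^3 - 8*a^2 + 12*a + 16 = (a + 2)*(a^3 - 5*a^2 + 2*a + 8) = (a + 1)*(a + 2)*(a^2 - 6*a + 8) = (a - 4)*(a + 1)*(a + 2)*(a - 2)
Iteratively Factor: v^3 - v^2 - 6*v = (v + 2)*(v^2 - 3*v) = (v - 3)*(v + 2)*(v)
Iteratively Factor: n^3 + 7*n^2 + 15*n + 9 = (n + 1)*(n^2 + 6*n + 9) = (n + 1)*(n + 3)*(n + 3)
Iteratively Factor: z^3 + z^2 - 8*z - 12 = (z - 3)*(z^2 + 4*z + 4) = (z - 3)*(z + 2)*(z + 2)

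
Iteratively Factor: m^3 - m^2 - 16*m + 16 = (m + 4)*(m^2 - 5*m + 4) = (m - 4)*(m + 4)*(m - 1)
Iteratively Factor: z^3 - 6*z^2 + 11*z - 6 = (z - 3)*(z^2 - 3*z + 2) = (z - 3)*(z - 1)*(z - 2)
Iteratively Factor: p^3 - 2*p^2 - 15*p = (p + 3)*(p^2 - 5*p) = (p - 5)*(p + 3)*(p)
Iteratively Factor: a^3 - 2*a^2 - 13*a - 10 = (a + 1)*(a^2 - 3*a - 10) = (a - 5)*(a + 1)*(a + 2)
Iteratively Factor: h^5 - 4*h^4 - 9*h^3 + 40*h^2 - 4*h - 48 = (h - 2)*(h^4 - 2*h^3 - 13*h^2 + 14*h + 24) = (h - 2)^2*(h^3 - 13*h - 12) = (h - 2)^2*(h + 1)*(h^2 - h - 12) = (h - 2)^2*(h + 1)*(h + 3)*(h - 4)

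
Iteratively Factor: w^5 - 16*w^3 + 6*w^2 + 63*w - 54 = (w + 3)*(w^4 - 3*w^3 - 7*w^2 + 27*w - 18) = (w - 1)*(w + 3)*(w^3 - 2*w^2 - 9*w + 18) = (w - 2)*(w - 1)*(w + 3)*(w^2 - 9) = (w - 2)*(w - 1)*(w + 3)^2*(w - 3)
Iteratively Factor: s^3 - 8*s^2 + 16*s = (s - 4)*(s^2 - 4*s) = (s - 4)^2*(s)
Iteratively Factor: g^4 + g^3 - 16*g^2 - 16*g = (g + 4)*(g^3 - 3*g^2 - 4*g) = (g + 1)*(g + 4)*(g^2 - 4*g) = g*(g + 1)*(g + 4)*(g - 4)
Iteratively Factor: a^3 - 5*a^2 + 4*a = (a - 1)*(a^2 - 4*a) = a*(a - 1)*(a - 4)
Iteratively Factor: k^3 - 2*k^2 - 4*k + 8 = (k - 2)*(k^2 - 4) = (k - 2)^2*(k + 2)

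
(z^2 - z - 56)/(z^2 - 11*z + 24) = (z + 7)/(z - 3)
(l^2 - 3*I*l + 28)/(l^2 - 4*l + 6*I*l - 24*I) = (l^2 - 3*I*l + 28)/(l^2 + l*(-4 + 6*I) - 24*I)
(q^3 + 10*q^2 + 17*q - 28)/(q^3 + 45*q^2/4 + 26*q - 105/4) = 4*(q^2 + 3*q - 4)/(4*q^2 + 17*q - 15)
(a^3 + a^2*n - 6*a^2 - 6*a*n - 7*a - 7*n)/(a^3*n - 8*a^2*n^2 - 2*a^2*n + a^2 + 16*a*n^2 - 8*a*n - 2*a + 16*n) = (a^3 + a^2*n - 6*a^2 - 6*a*n - 7*a - 7*n)/(a^3*n - 8*a^2*n^2 - 2*a^2*n + a^2 + 16*a*n^2 - 8*a*n - 2*a + 16*n)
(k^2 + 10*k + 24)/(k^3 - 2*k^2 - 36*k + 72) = (k + 4)/(k^2 - 8*k + 12)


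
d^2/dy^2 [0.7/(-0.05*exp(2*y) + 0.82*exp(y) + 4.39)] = (0.7*(0.1*exp(y) - 0.82)*(0.2*exp(y) - 1.64)*exp(y) + (0.14*exp(y) - 0.574)*(-0.05*exp(2*y) + 0.82*exp(y) + 4.39))*exp(y)/(-0.05*exp(2*y) + 0.82*exp(y) + 4.39)^3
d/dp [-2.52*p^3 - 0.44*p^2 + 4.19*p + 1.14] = -7.56*p^2 - 0.88*p + 4.19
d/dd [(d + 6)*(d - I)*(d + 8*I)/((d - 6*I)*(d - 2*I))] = (d^4 - 16*I*d^3 + d^2*(12 - 90*I) + d*(-240 - 168*I) - 96 - 120*I)/(d^4 - 16*I*d^3 - 88*d^2 + 192*I*d + 144)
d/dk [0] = 0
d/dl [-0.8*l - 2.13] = -0.800000000000000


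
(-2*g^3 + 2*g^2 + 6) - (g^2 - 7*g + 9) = -2*g^3 + g^2 + 7*g - 3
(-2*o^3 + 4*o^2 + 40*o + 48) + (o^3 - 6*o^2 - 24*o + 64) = -o^3 - 2*o^2 + 16*o + 112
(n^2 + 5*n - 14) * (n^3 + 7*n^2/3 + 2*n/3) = n^5 + 22*n^4/3 - 5*n^3/3 - 88*n^2/3 - 28*n/3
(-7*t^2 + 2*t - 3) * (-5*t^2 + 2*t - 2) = 35*t^4 - 24*t^3 + 33*t^2 - 10*t + 6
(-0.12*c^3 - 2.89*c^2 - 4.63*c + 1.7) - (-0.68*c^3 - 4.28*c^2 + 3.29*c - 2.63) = 0.56*c^3 + 1.39*c^2 - 7.92*c + 4.33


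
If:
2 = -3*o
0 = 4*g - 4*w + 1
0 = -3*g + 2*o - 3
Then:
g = -13/9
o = -2/3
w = -43/36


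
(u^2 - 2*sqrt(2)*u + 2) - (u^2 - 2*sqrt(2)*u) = 2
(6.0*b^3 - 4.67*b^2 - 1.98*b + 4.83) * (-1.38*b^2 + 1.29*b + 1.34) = -8.28*b^5 + 14.1846*b^4 + 4.7481*b^3 - 15.4774*b^2 + 3.5775*b + 6.4722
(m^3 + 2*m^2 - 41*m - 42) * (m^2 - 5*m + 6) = m^5 - 3*m^4 - 45*m^3 + 175*m^2 - 36*m - 252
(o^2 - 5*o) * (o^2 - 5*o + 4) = o^4 - 10*o^3 + 29*o^2 - 20*o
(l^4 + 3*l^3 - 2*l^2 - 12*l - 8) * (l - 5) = l^5 - 2*l^4 - 17*l^3 - 2*l^2 + 52*l + 40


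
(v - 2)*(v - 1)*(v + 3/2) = v^3 - 3*v^2/2 - 5*v/2 + 3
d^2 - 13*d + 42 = (d - 7)*(d - 6)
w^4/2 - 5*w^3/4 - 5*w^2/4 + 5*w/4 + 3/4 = (w/2 + 1/4)*(w - 3)*(w - 1)*(w + 1)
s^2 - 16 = (s - 4)*(s + 4)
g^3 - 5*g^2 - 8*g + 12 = (g - 6)*(g - 1)*(g + 2)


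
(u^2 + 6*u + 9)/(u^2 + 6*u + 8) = (u^2 + 6*u + 9)/(u^2 + 6*u + 8)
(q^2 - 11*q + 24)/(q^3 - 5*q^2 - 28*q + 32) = (q - 3)/(q^2 + 3*q - 4)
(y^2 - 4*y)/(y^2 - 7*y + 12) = y/(y - 3)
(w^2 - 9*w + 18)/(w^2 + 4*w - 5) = (w^2 - 9*w + 18)/(w^2 + 4*w - 5)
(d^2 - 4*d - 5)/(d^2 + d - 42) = (d^2 - 4*d - 5)/(d^2 + d - 42)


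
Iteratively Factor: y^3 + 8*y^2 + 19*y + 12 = (y + 1)*(y^2 + 7*y + 12) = (y + 1)*(y + 4)*(y + 3)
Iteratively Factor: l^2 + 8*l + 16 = (l + 4)*(l + 4)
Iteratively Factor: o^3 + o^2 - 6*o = (o + 3)*(o^2 - 2*o) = (o - 2)*(o + 3)*(o)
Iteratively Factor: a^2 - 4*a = (a - 4)*(a)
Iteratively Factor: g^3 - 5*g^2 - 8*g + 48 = (g - 4)*(g^2 - g - 12) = (g - 4)^2*(g + 3)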